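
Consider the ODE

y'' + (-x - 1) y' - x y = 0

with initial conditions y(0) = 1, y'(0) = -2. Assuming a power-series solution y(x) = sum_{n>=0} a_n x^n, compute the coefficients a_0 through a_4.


Ansatz: y(x) = sum_{n>=0} a_n x^n, so y'(x) = sum_{n>=1} n a_n x^(n-1) and y''(x) = sum_{n>=2} n(n-1) a_n x^(n-2).
Substitute into P(x) y'' + Q(x) y' + R(x) y = 0 with P(x) = 1, Q(x) = -x - 1, R(x) = -x, and match powers of x.
Initial conditions: a_0 = 1, a_1 = -2.
Setting the coefficient of each power of x to zero and solving order by order (substituting the coefficients already found):
  x^0: 2 a_2 - a_1 = 0  ->  2 a_2 = a_1 = -2  ->  a_2 = -1
  x^1: 6 a_3 - 2 a_2 - a_1 - a_0 = 0  ->  6 a_3 = 2 a_2 + a_1 + a_0 = -3  ->  a_3 = -1/2
  x^2: 12 a_4 - 3 a_3 - 2 a_2 - a_1 = 0  ->  12 a_4 = 3 a_3 + 2 a_2 + a_1 = -11/2  ->  a_4 = -11/24
Truncated series: y(x) = 1 - 2 x - x^2 - (1/2) x^3 - (11/24) x^4 + O(x^5).

a_0 = 1; a_1 = -2; a_2 = -1; a_3 = -1/2; a_4 = -11/24


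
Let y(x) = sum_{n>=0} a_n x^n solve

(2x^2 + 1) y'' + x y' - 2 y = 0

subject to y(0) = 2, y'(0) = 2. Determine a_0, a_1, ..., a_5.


Ansatz: y(x) = sum_{n>=0} a_n x^n, so y'(x) = sum_{n>=1} n a_n x^(n-1) and y''(x) = sum_{n>=2} n(n-1) a_n x^(n-2).
Substitute into P(x) y'' + Q(x) y' + R(x) y = 0 with P(x) = 2x^2 + 1, Q(x) = x, R(x) = -2, and match powers of x.
Initial conditions: a_0 = 2, a_1 = 2.
Setting the coefficient of each power of x to zero and solving order by order (substituting the coefficients already found):
  x^0: 2 a_2 - 2 a_0 = 0  ->  2 a_2 = 2 a_0 = 4  ->  a_2 = 2
  x^1: 6 a_3 - a_1 = 0  ->  6 a_3 = a_1 = 2  ->  a_3 = 1/3
  x^2: 12 a_4 + 4 a_2 = 0  ->  12 a_4 = -4 a_2 = -8  ->  a_4 = -2/3
  x^3: 20 a_5 + 13 a_3 = 0  ->  20 a_5 = -13 a_3 = -13/3  ->  a_5 = -13/60
Truncated series: y(x) = 2 + 2 x + 2 x^2 + (1/3) x^3 - (2/3) x^4 - (13/60) x^5 + O(x^6).

a_0 = 2; a_1 = 2; a_2 = 2; a_3 = 1/3; a_4 = -2/3; a_5 = -13/60


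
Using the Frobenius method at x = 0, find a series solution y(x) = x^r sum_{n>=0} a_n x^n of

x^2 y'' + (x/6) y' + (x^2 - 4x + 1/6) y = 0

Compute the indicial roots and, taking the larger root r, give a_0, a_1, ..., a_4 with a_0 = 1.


Write in Frobenius form y'' + (p(x)/x) y' + (q(x)/x^2) y = 0:
  p(x) = 1/6,  q(x) = x^2 - 4x + 1/6.
Indicial equation: r(r-1) + (1/6) r + (1/6) = 0 -> roots r_1 = 1/2, r_2 = 1/3.
Take r = r_1 = 1/2. Let y(x) = x^r sum_{n>=0} a_n x^n with a_0 = 1.
Substitute y = x^r sum a_n x^n and match x^{r+n}. The recurrence is
  D(n) a_n - 4 a_{n-1} + 1 a_{n-2} = 0,  where D(n) = (r+n)(r+n-1) + (1/6)(r+n) + (1/6).
  a_n = [4 a_{n-1} - 1 a_{n-2}] / D(n).
Since the indicial polynomial factors as (r - r_1)(r - r_2), D(n) = (r_1 + n - r_1)(r_1 + n - r_2) = n(n + 1/6).
Evaluating step by step (a_0 = 1):
  n = 1: D(1) = 1(1 + 1/6) = 7/6; numerator = 4(1) = 4; a_1 = (4)/(7/6) = 24/7
  n = 2: D(2) = 2(2 + 1/6) = 13/3; numerator = 4(24/7) - 1(1) = 89/7; a_2 = (89/7)/(13/3) = 267/91
  n = 3: D(3) = 3(3 + 1/6) = 19/2; numerator = 4(267/91) - 1(24/7) = 108/13; a_3 = (108/13)/(19/2) = 216/247
  n = 4: D(4) = 4(4 + 1/6) = 50/3; numerator = 4(216/247) - 1(267/91) = 75/133; a_4 = (75/133)/(50/3) = 9/266

r = 1/2; a_0 = 1; a_1 = 24/7; a_2 = 267/91; a_3 = 216/247; a_4 = 9/266


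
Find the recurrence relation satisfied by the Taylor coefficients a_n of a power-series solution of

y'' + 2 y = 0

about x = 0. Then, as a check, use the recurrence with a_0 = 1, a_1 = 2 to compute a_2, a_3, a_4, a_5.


Substitute y = sum_n a_n x^n into y'' + (const) y = 0.
y''(x) = sum_{n>=0} (n+2)(n+1) a_{n+2} x^n.
The ODE becomes sum_n [(n+2)(n+1) a_{n+2} + 2 a_n] x^n = 0.
Setting each coefficient to zero gives the recurrence:
  (n+2)(n+1) a_{n+2} + 2 a_n = 0,
  a_{n+2} = -2 / ((n+1)(n+2)) a_n.

Check with a_0 = 1, a_1 = 2 (apply the recurrence for n = 0, 1, 2, 3): a_0 = 1, a_1 = 2, a_2 = -1, a_3 = -2/3, a_4 = 1/6, a_5 = 1/15.

a_{n+2} = -2/((n+1)(n+2)) * a_n; check: a_0 = 1, a_1 = 2, a_2 = -1, a_3 = -2/3, a_4 = 1/6, a_5 = 1/15


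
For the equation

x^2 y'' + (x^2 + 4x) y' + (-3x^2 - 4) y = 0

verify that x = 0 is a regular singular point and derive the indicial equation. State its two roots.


Divide by x^2 to reach normal form y'' + P_1(x) y' + P_2(x) y = 0 with P_1(x) = 1 + 4/x and P_2(x) = -3 - 4/x^2.
x = 0 is a singular point because the y'-coefficient 1 + 4/x has a pole at x = 0 and the y-coefficient -3 - 4/x^2 has a pole at x = 0.
It is a regular singular point because x P_1(x) = p(x) = x + 4 and x^2 P_2(x) = q(x) = -3x^2 - 4 are polynomials, hence analytic at x = 0.
p(0) = 4,  q(0) = -4.
Indicial equation: r(r-1) + p(0) r + q(0) = 0, i.e. r^2 + (p(0) - 1) r + q(0) = 0, i.e. r^2 + 3 r - 4 = 0.
Discriminant: (3)^2 - 4(-4) = 25, so r = (-3 ± 5)/2.
Solving: r_1 = 1, r_2 = -4.

indicial: r^2 + 3 r - 4 = 0; roots r_1 = 1, r_2 = -4


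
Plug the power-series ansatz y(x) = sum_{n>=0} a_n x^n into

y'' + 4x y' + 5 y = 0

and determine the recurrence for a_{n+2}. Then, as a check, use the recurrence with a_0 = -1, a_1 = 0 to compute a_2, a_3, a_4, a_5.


Substitute y = sum_n a_n x^n.
y''(x) has coefficient (n+2)(n+1) a_{n+2} at x^n;
4 x y'(x) has coefficient 4 n a_n at x^n (shift);
5 y(x) has coefficient 5 a_n at x^n.
Matching x^n: (n+2)(n+1) a_{n+2} + (4n + 5) a_n = 0.
Thus a_{n+2} = (-4n - 5) / ((n+1)(n+2)) * a_n.

Check with a_0 = -1, a_1 = 0 (apply the recurrence for n = 0, 1, 2, 3): a_0 = -1, a_1 = 0, a_2 = 5/2, a_3 = 0, a_4 = -65/24, a_5 = 0.

a_(n+2) = (-4n - 5) / ((n+1)(n+2)) * a_n; check: a_0 = -1, a_1 = 0, a_2 = 5/2, a_3 = 0, a_4 = -65/24, a_5 = 0


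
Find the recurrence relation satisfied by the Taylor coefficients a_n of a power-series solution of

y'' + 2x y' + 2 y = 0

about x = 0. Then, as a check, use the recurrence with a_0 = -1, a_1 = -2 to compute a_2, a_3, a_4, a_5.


Substitute y = sum_n a_n x^n.
y''(x) has coefficient (n+2)(n+1) a_{n+2} at x^n;
2 x y'(x) has coefficient 2 n a_n at x^n (shift);
2 y(x) has coefficient 2 a_n at x^n.
Matching x^n: (n+2)(n+1) a_{n+2} + (2n + 2) a_n = 0.
Thus a_{n+2} = (-2n - 2) / ((n+1)(n+2)) * a_n.

Check with a_0 = -1, a_1 = -2 (apply the recurrence for n = 0, 1, 2, 3): a_0 = -1, a_1 = -2, a_2 = 1, a_3 = 4/3, a_4 = -1/2, a_5 = -8/15.

a_(n+2) = (-2n - 2) / ((n+1)(n+2)) * a_n; check: a_0 = -1, a_1 = -2, a_2 = 1, a_3 = 4/3, a_4 = -1/2, a_5 = -8/15


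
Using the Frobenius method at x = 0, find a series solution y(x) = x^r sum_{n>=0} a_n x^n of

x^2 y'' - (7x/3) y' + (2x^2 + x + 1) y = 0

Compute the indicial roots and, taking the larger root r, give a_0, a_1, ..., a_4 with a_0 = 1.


Write in Frobenius form y'' + (p(x)/x) y' + (q(x)/x^2) y = 0:
  p(x) = -7/3,  q(x) = 2x^2 + x + 1.
Indicial equation: r(r-1) + (-7/3) r + (1) = 0 -> roots r_1 = 3, r_2 = 1/3.
Take r = r_1 = 3. Let y(x) = x^r sum_{n>=0} a_n x^n with a_0 = 1.
Substitute y = x^r sum a_n x^n and match x^{r+n}. The recurrence is
  D(n) a_n + 1 a_{n-1} + 2 a_{n-2} = 0,  where D(n) = (r+n)(r+n-1) + (-7/3)(r+n) + (1).
  a_n = [-1 a_{n-1} - 2 a_{n-2}] / D(n).
Since the indicial polynomial factors as (r - r_1)(r - r_2), D(n) = (r_1 + n - r_1)(r_1 + n - r_2) = n(n + 8/3).
Evaluating step by step (a_0 = 1):
  n = 1: D(1) = 1(1 + 8/3) = 11/3; numerator = -1(1) = -1; a_1 = (-1)/(11/3) = -3/11
  n = 2: D(2) = 2(2 + 8/3) = 28/3; numerator = -1(-3/11) - 2(1) = -19/11; a_2 = (-19/11)/(28/3) = -57/308
  n = 3: D(3) = 3(3 + 8/3) = 17; numerator = -1(-57/308) - 2(-3/11) = 225/308; a_3 = (225/308)/(17) = 225/5236
  n = 4: D(4) = 4(4 + 8/3) = 80/3; numerator = -1(225/5236) - 2(-57/308) = 1713/5236; a_4 = (1713/5236)/(80/3) = 5139/418880

r = 3; a_0 = 1; a_1 = -3/11; a_2 = -57/308; a_3 = 225/5236; a_4 = 5139/418880


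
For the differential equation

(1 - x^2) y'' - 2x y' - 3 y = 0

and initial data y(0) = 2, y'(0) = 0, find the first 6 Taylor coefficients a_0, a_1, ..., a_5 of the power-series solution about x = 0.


Ansatz: y(x) = sum_{n>=0} a_n x^n, so y'(x) = sum_{n>=1} n a_n x^(n-1) and y''(x) = sum_{n>=2} n(n-1) a_n x^(n-2).
Substitute into P(x) y'' + Q(x) y' + R(x) y = 0 with P(x) = 1 - x^2, Q(x) = -2x, R(x) = -3, and match powers of x.
Initial conditions: a_0 = 2, a_1 = 0.
Setting the coefficient of each power of x to zero and solving order by order (substituting the coefficients already found):
  x^0: 2 a_2 - 3 a_0 = 0  ->  2 a_2 = 3 a_0 = 6  ->  a_2 = 3
  x^1: 6 a_3 - 5 a_1 = 0  ->  6 a_3 = 5 a_1 = 0  ->  a_3 = 0
  x^2: 12 a_4 - 9 a_2 = 0  ->  12 a_4 = 9 a_2 = 27  ->  a_4 = 9/4
  x^3: 20 a_5 - 15 a_3 = 0  ->  20 a_5 = 15 a_3 = 0  ->  a_5 = 0
Truncated series: y(x) = 2 + 3 x^2 + (9/4) x^4 + O(x^6).

a_0 = 2; a_1 = 0; a_2 = 3; a_3 = 0; a_4 = 9/4; a_5 = 0


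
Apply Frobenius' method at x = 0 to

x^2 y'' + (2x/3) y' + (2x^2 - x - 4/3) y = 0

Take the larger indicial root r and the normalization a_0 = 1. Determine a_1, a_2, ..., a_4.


Write in Frobenius form y'' + (p(x)/x) y' + (q(x)/x^2) y = 0:
  p(x) = 2/3,  q(x) = 2x^2 - x - 4/3.
Indicial equation: r(r-1) + (2/3) r + (-4/3) = 0 -> roots r_1 = 4/3, r_2 = -1.
Take r = r_1 = 4/3. Let y(x) = x^r sum_{n>=0} a_n x^n with a_0 = 1.
Substitute y = x^r sum a_n x^n and match x^{r+n}. The recurrence is
  D(n) a_n - 1 a_{n-1} + 2 a_{n-2} = 0,  where D(n) = (r+n)(r+n-1) + (2/3)(r+n) + (-4/3).
  a_n = [1 a_{n-1} - 2 a_{n-2}] / D(n).
Since the indicial polynomial factors as (r - r_1)(r - r_2), D(n) = (r_1 + n - r_1)(r_1 + n - r_2) = n(n + 7/3).
Evaluating step by step (a_0 = 1):
  n = 1: D(1) = 1(1 + 7/3) = 10/3; numerator = 1(1) = 1; a_1 = (1)/(10/3) = 3/10
  n = 2: D(2) = 2(2 + 7/3) = 26/3; numerator = 1(3/10) - 2(1) = -17/10; a_2 = (-17/10)/(26/3) = -51/260
  n = 3: D(3) = 3(3 + 7/3) = 16; numerator = 1(-51/260) - 2(3/10) = -207/260; a_3 = (-207/260)/(16) = -207/4160
  n = 4: D(4) = 4(4 + 7/3) = 76/3; numerator = 1(-207/4160) - 2(-51/260) = 285/832; a_4 = (285/832)/(76/3) = 45/3328

r = 4/3; a_0 = 1; a_1 = 3/10; a_2 = -51/260; a_3 = -207/4160; a_4 = 45/3328


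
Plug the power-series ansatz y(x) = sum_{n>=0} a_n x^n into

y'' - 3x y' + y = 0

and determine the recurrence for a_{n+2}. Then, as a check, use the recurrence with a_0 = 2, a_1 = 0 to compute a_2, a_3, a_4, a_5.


Substitute y = sum_n a_n x^n.
y''(x) has coefficient (n+2)(n+1) a_{n+2} at x^n;
-3 x y'(x) has coefficient -3 n a_n at x^n (shift);
y(x) has coefficient 1 a_n at x^n.
Matching x^n: (n+2)(n+1) a_{n+2} + (-3n + 1) a_n = 0.
Thus a_{n+2} = (3n - 1) / ((n+1)(n+2)) * a_n.

Check with a_0 = 2, a_1 = 0 (apply the recurrence for n = 0, 1, 2, 3): a_0 = 2, a_1 = 0, a_2 = -1, a_3 = 0, a_4 = -5/12, a_5 = 0.

a_(n+2) = (3n - 1) / ((n+1)(n+2)) * a_n; check: a_0 = 2, a_1 = 0, a_2 = -1, a_3 = 0, a_4 = -5/12, a_5 = 0


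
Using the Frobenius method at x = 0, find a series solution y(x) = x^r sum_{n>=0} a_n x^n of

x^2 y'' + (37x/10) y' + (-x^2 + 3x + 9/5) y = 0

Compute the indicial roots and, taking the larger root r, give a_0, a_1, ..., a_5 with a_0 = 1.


Write in Frobenius form y'' + (p(x)/x) y' + (q(x)/x^2) y = 0:
  p(x) = 37/10,  q(x) = -x^2 + 3x + 9/5.
Indicial equation: r(r-1) + (37/10) r + (9/5) = 0 -> roots r_1 = -6/5, r_2 = -3/2.
Take r = r_1 = -6/5. Let y(x) = x^r sum_{n>=0} a_n x^n with a_0 = 1.
Substitute y = x^r sum a_n x^n and match x^{r+n}. The recurrence is
  D(n) a_n + 3 a_{n-1} - 1 a_{n-2} = 0,  where D(n) = (r+n)(r+n-1) + (37/10)(r+n) + (9/5).
  a_n = [-3 a_{n-1} + 1 a_{n-2}] / D(n).
Since the indicial polynomial factors as (r - r_1)(r - r_2), D(n) = (r_1 + n - r_1)(r_1 + n - r_2) = n(n + 3/10).
Evaluating step by step (a_0 = 1):
  n = 1: D(1) = 1(1 + 3/10) = 13/10; numerator = -3(1) = -3; a_1 = (-3)/(13/10) = -30/13
  n = 2: D(2) = 2(2 + 3/10) = 23/5; numerator = -3(-30/13) + 1(1) = 103/13; a_2 = (103/13)/(23/5) = 515/299
  n = 3: D(3) = 3(3 + 3/10) = 99/10; numerator = -3(515/299) + 1(-30/13) = -2235/299; a_3 = (-2235/299)/(99/10) = -7450/9867
  n = 4: D(4) = 4(4 + 3/10) = 86/5; numerator = -3(-7450/9867) + 1(515/299) = 13115/3289; a_4 = (13115/3289)/(86/5) = 1525/6578
  n = 5: D(5) = 5(5 + 3/10) = 53/2; numerator = -3(1525/6578) + 1(-7450/9867) = -28625/19734; a_5 = (-28625/19734)/(53/2) = -28625/522951

r = -6/5; a_0 = 1; a_1 = -30/13; a_2 = 515/299; a_3 = -7450/9867; a_4 = 1525/6578; a_5 = -28625/522951


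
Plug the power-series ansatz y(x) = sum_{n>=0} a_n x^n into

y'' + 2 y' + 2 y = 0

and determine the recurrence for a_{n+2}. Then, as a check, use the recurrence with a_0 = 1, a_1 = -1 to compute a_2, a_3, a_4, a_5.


Substitute y = sum_n a_n x^n.
y''(x) has coefficient (n+2)(n+1) a_{n+2} at x^n;
2 y'(x) has coefficient 2 (n+1) a_{n+1} at x^n;
2 y(x) has coefficient 2 a_n at x^n.
Matching x^n: (n+2)(n+1) a_{n+2} + 2 (n+1) a_{n+1} + 2 a_n = 0.
Thus a_{n+2} = [-2 (n+1) a_{n+1} - 2 a_n] / ((n+1)(n+2)).

Check with a_0 = 1, a_1 = -1 (apply the recurrence for n = 0, 1, 2, 3): a_0 = 1, a_1 = -1, a_2 = 0, a_3 = 1/3, a_4 = -1/6, a_5 = 1/30.

a_(n+2) = [-2 (n+1) a_(n+1) - 2 a_n] / ((n+1)(n+2)); check: a_0 = 1, a_1 = -1, a_2 = 0, a_3 = 1/3, a_4 = -1/6, a_5 = 1/30


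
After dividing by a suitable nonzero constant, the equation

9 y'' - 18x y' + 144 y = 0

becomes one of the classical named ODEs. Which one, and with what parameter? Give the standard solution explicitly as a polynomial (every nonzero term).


All three coefficients share the factor 9; dividing through by 9 gives  y'' - 2x y' + 16 y = 0.
This matches the Hermite equation y'' - 2x y' + 2n y = 0 with 2n = 16, so n = 8; the polynomial solution is H_8(x).
With y = sum_k a_k x^k, matching x^k gives (k+2)(k+1) a_{k+2} = 2(k - n) a_k = 2(k - 8) a_k. The right side vanishes at k = 8, so the series with the parity of 8 terminates at degree 8.
Standard normalization: leading coefficient of H_n is 2^n, so a_8 = 2^8 = 256. Work downward with a_k = (k+1)(k+2) a_{k+2} / (2(k - n)):
  a_6 = (7)(8)(256) / (2(6 - 8)) = 14336/(-4) = -3584
  a_4 = (5)(6)(-3584) / (2(4 - 8)) = -107520/(-8) = 13440
  a_2 = (3)(4)(13440) / (2(2 - 8)) = 161280/(-12) = -13440
  a_0 = (1)(2)(-13440) / (2(0 - 8)) = -26880/(-16) = 1680
Hence H_8(x) = 256 x^8 - 3584 x^6 + 13440 x^4 - 13440 x^2 + 1680.

H_8(x); series = 256 x^8 - 3584 x^6 + 13440 x^4 - 13440 x^2 + 1680


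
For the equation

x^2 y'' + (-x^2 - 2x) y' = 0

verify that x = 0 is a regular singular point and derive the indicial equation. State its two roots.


Divide by x^2 to reach normal form y'' + P_1(x) y' + P_2(x) y = 0 with P_1(x) = -1 - 2/x and P_2(x) = 0.
x = 0 is a singular point because the y'-coefficient -1 - 2/x has a pole at x = 0.
It is a regular singular point because x P_1(x) = p(x) = -x - 2 and x^2 P_2(x) = q(x) = 0 are polynomials, hence analytic at x = 0.
p(0) = -2,  q(0) = 0.
Indicial equation: r(r-1) + p(0) r + q(0) = 0, i.e. r^2 + (p(0) - 1) r + q(0) = 0, i.e. r^2 - 3 r = 0.
Discriminant: (-3)^2 - 4(0) = 9, so r = (3 ± 3)/2.
Solving: r_1 = 3, r_2 = 0.

indicial: r^2 - 3 r = 0; roots r_1 = 3, r_2 = 0


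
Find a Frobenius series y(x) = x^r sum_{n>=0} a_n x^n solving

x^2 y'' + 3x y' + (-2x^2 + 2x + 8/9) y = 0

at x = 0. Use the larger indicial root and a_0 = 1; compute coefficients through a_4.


Write in Frobenius form y'' + (p(x)/x) y' + (q(x)/x^2) y = 0:
  p(x) = 3,  q(x) = -2x^2 + 2x + 8/9.
Indicial equation: r(r-1) + (3) r + (8/9) = 0 -> roots r_1 = -2/3, r_2 = -4/3.
Take r = r_1 = -2/3. Let y(x) = x^r sum_{n>=0} a_n x^n with a_0 = 1.
Substitute y = x^r sum a_n x^n and match x^{r+n}. The recurrence is
  D(n) a_n + 2 a_{n-1} - 2 a_{n-2} = 0,  where D(n) = (r+n)(r+n-1) + (3)(r+n) + (8/9).
  a_n = [-2 a_{n-1} + 2 a_{n-2}] / D(n).
Since the indicial polynomial factors as (r - r_1)(r - r_2), D(n) = (r_1 + n - r_1)(r_1 + n - r_2) = n(n + 2/3).
Evaluating step by step (a_0 = 1):
  n = 1: D(1) = 1(1 + 2/3) = 5/3; numerator = -2(1) = -2; a_1 = (-2)/(5/3) = -6/5
  n = 2: D(2) = 2(2 + 2/3) = 16/3; numerator = -2(-6/5) + 2(1) = 22/5; a_2 = (22/5)/(16/3) = 33/40
  n = 3: D(3) = 3(3 + 2/3) = 11; numerator = -2(33/40) + 2(-6/5) = -81/20; a_3 = (-81/20)/(11) = -81/220
  n = 4: D(4) = 4(4 + 2/3) = 56/3; numerator = -2(-81/220) + 2(33/40) = 105/44; a_4 = (105/44)/(56/3) = 45/352

r = -2/3; a_0 = 1; a_1 = -6/5; a_2 = 33/40; a_3 = -81/220; a_4 = 45/352


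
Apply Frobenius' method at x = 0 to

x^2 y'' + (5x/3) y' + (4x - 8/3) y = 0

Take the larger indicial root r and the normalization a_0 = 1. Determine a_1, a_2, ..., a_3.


Write in Frobenius form y'' + (p(x)/x) y' + (q(x)/x^2) y = 0:
  p(x) = 5/3,  q(x) = 4x - 8/3.
Indicial equation: r(r-1) + (5/3) r + (-8/3) = 0 -> roots r_1 = 4/3, r_2 = -2.
Take r = r_1 = 4/3. Let y(x) = x^r sum_{n>=0} a_n x^n with a_0 = 1.
Substitute y = x^r sum a_n x^n and match x^{r+n}. The recurrence is
  D(n) a_n + 4 a_{n-1} = 0,  where D(n) = (r+n)(r+n-1) + (5/3)(r+n) + (-8/3).
  a_n = -4 / D(n) * a_{n-1}.
Since the indicial polynomial factors as (r - r_1)(r - r_2), D(n) = (r_1 + n - r_1)(r_1 + n - r_2) = n(n + 10/3).
Evaluating step by step (a_0 = 1):
  n = 1: D(1) = 1(1 + 10/3) = 13/3; numerator = -4(1) = -4; a_1 = (-4)/(13/3) = -12/13
  n = 2: D(2) = 2(2 + 10/3) = 32/3; numerator = -4(-12/13) = 48/13; a_2 = (48/13)/(32/3) = 9/26
  n = 3: D(3) = 3(3 + 10/3) = 19; numerator = -4(9/26) = -18/13; a_3 = (-18/13)/(19) = -18/247

r = 4/3; a_0 = 1; a_1 = -12/13; a_2 = 9/26; a_3 = -18/247


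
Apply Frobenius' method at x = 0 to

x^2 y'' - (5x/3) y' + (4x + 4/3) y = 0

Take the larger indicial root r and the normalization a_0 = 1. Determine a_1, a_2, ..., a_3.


Write in Frobenius form y'' + (p(x)/x) y' + (q(x)/x^2) y = 0:
  p(x) = -5/3,  q(x) = 4x + 4/3.
Indicial equation: r(r-1) + (-5/3) r + (4/3) = 0 -> roots r_1 = 2, r_2 = 2/3.
Take r = r_1 = 2. Let y(x) = x^r sum_{n>=0} a_n x^n with a_0 = 1.
Substitute y = x^r sum a_n x^n and match x^{r+n}. The recurrence is
  D(n) a_n + 4 a_{n-1} = 0,  where D(n) = (r+n)(r+n-1) + (-5/3)(r+n) + (4/3).
  a_n = -4 / D(n) * a_{n-1}.
Since the indicial polynomial factors as (r - r_1)(r - r_2), D(n) = (r_1 + n - r_1)(r_1 + n - r_2) = n(n + 4/3).
Evaluating step by step (a_0 = 1):
  n = 1: D(1) = 1(1 + 4/3) = 7/3; numerator = -4(1) = -4; a_1 = (-4)/(7/3) = -12/7
  n = 2: D(2) = 2(2 + 4/3) = 20/3; numerator = -4(-12/7) = 48/7; a_2 = (48/7)/(20/3) = 36/35
  n = 3: D(3) = 3(3 + 4/3) = 13; numerator = -4(36/35) = -144/35; a_3 = (-144/35)/(13) = -144/455

r = 2; a_0 = 1; a_1 = -12/7; a_2 = 36/35; a_3 = -144/455


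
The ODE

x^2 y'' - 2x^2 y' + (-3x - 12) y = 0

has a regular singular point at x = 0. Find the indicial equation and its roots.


Divide by x^2 to reach normal form y'' + P_1(x) y' + P_2(x) y = 0 with P_1(x) = -2 and P_2(x) = -3/x - 12/x^2.
x = 0 is a singular point because the y-coefficient -3/x - 12/x^2 has a pole at x = 0.
It is a regular singular point because x P_1(x) = p(x) = -2x and x^2 P_2(x) = q(x) = -3x - 12 are polynomials, hence analytic at x = 0.
p(0) = 0,  q(0) = -12.
Indicial equation: r(r-1) + p(0) r + q(0) = 0, i.e. r^2 + (p(0) - 1) r + q(0) = 0, i.e. r^2 - 1 r - 12 = 0.
Discriminant: (-1)^2 - 4(-12) = 49, so r = (1 ± 7)/2.
Solving: r_1 = 4, r_2 = -3.

indicial: r^2 - 1 r - 12 = 0; roots r_1 = 4, r_2 = -3


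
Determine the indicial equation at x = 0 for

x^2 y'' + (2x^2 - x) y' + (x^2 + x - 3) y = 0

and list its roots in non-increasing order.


Divide by x^2 to reach normal form y'' + P_1(x) y' + P_2(x) y = 0 with P_1(x) = 2 - 1/x and P_2(x) = 1 + 1/x - 3/x^2.
x = 0 is a singular point because the y'-coefficient 2 - 1/x has a pole at x = 0 and the y-coefficient 1 + 1/x - 3/x^2 has a pole at x = 0.
It is a regular singular point because x P_1(x) = p(x) = 2x - 1 and x^2 P_2(x) = q(x) = x^2 + x - 3 are polynomials, hence analytic at x = 0.
p(0) = -1,  q(0) = -3.
Indicial equation: r(r-1) + p(0) r + q(0) = 0, i.e. r^2 + (p(0) - 1) r + q(0) = 0, i.e. r^2 - 2 r - 3 = 0.
Discriminant: (-2)^2 - 4(-3) = 16, so r = (2 ± 4)/2.
Solving: r_1 = 3, r_2 = -1.

indicial: r^2 - 2 r - 3 = 0; roots r_1 = 3, r_2 = -1


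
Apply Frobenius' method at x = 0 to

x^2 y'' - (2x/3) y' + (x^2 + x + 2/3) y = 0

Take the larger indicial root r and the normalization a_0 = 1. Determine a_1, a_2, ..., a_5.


Write in Frobenius form y'' + (p(x)/x) y' + (q(x)/x^2) y = 0:
  p(x) = -2/3,  q(x) = x^2 + x + 2/3.
Indicial equation: r(r-1) + (-2/3) r + (2/3) = 0 -> roots r_1 = 1, r_2 = 2/3.
Take r = r_1 = 1. Let y(x) = x^r sum_{n>=0} a_n x^n with a_0 = 1.
Substitute y = x^r sum a_n x^n and match x^{r+n}. The recurrence is
  D(n) a_n + 1 a_{n-1} + 1 a_{n-2} = 0,  where D(n) = (r+n)(r+n-1) + (-2/3)(r+n) + (2/3).
  a_n = [-1 a_{n-1} - 1 a_{n-2}] / D(n).
Since the indicial polynomial factors as (r - r_1)(r - r_2), D(n) = (r_1 + n - r_1)(r_1 + n - r_2) = n(n + 1/3).
Evaluating step by step (a_0 = 1):
  n = 1: D(1) = 1(1 + 1/3) = 4/3; numerator = -1(1) = -1; a_1 = (-1)/(4/3) = -3/4
  n = 2: D(2) = 2(2 + 1/3) = 14/3; numerator = -1(-3/4) - 1(1) = -1/4; a_2 = (-1/4)/(14/3) = -3/56
  n = 3: D(3) = 3(3 + 1/3) = 10; numerator = -1(-3/56) - 1(-3/4) = 45/56; a_3 = (45/56)/(10) = 9/112
  n = 4: D(4) = 4(4 + 1/3) = 52/3; numerator = -1(9/112) - 1(-3/56) = -3/112; a_4 = (-3/112)/(52/3) = -9/5824
  n = 5: D(5) = 5(5 + 1/3) = 80/3; numerator = -1(-9/5824) - 1(9/112) = -459/5824; a_5 = (-459/5824)/(80/3) = -1377/465920

r = 1; a_0 = 1; a_1 = -3/4; a_2 = -3/56; a_3 = 9/112; a_4 = -9/5824; a_5 = -1377/465920


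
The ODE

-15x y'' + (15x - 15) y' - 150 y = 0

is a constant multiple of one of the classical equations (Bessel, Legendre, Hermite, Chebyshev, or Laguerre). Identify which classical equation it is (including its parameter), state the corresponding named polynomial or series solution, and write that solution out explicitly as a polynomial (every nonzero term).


All three coefficients share the factor -15; dividing through by -15 gives  x y'' + (1 - x) y' + 10 y = 0.
This matches the Laguerre equation x y'' + (1 - x) y' + n y = 0 with n = 10; the polynomial solution is L_10(x).
With y = sum_k a_k x^k, matching x^k gives (k+1)k a_{k+1} + (k+1) a_{k+1} - k a_k + n a_k = 0, i.e. (k+1)^2 a_{k+1} = (k - n) a_k = (k - 10) a_k. The right side vanishes at k = 10, so the series terminates at degree 10.
Standard normalization L_n(0) = 1 gives a_0 = 1. Work upward with a_{k+1} = (k - 10) a_k / (k+1)^2:
  a_1 = (0 - 10)(1) / 1^2 = -10/1 = -10
  a_2 = (1 - 10)(-10) / 2^2 = 90/4 = 45/2
  a_3 = (2 - 10)(45/2) / 3^2 = -180/9 = -20
  a_4 = (3 - 10)(-20) / 4^2 = 140/16 = 35/4
  a_5 = (4 - 10)(35/4) / 5^2 = (-105/2)/25 = -21/10
  a_6 = (5 - 10)(-21/10) / 6^2 = (21/2)/36 = 7/24
  a_7 = (6 - 10)(7/24) / 7^2 = (-7/6)/49 = -1/42
  a_8 = (7 - 10)(-1/42) / 8^2 = (1/14)/64 = 1/896
  a_9 = (8 - 10)(1/896) / 9^2 = (-1/448)/81 = -1/36288
  a_10 = (9 - 10)(-1/36288) / 10^2 = (1/36288)/100 = 1/3628800
Hence L_10(x) = x^10/3628800 - x^9/36288 + x^8/896 - x^7/42 + 7 x^6/24 - 21 x^5/10 + 35 x^4/4 - 20 x^3 + 45 x^2/2 - 10 x + 1.

L_10(x); series = x^10/3628800 - x^9/36288 + x^8/896 - x^7/42 + 7 x^6/24 - 21 x^5/10 + 35 x^4/4 - 20 x^3 + 45 x^2/2 - 10 x + 1


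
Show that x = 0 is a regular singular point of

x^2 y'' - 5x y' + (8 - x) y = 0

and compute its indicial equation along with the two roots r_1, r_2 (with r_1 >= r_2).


Divide by x^2 to reach normal form y'' + P_1(x) y' + P_2(x) y = 0 with P_1(x) = -5/x and P_2(x) = -1/x + 8/x^2.
x = 0 is a singular point because the y'-coefficient -5/x has a pole at x = 0 and the y-coefficient -1/x + 8/x^2 has a pole at x = 0.
It is a regular singular point because x P_1(x) = p(x) = -5 and x^2 P_2(x) = q(x) = 8 - x are polynomials, hence analytic at x = 0.
p(0) = -5,  q(0) = 8.
Indicial equation: r(r-1) + p(0) r + q(0) = 0, i.e. r^2 + (p(0) - 1) r + q(0) = 0, i.e. r^2 - 6 r + 8 = 0.
Discriminant: (-6)^2 - 4(8) = 4, so r = (6 ± 2)/2.
Solving: r_1 = 4, r_2 = 2.

indicial: r^2 - 6 r + 8 = 0; roots r_1 = 4, r_2 = 2


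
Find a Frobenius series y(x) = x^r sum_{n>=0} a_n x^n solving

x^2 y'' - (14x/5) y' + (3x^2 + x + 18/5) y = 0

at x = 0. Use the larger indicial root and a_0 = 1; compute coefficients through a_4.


Write in Frobenius form y'' + (p(x)/x) y' + (q(x)/x^2) y = 0:
  p(x) = -14/5,  q(x) = 3x^2 + x + 18/5.
Indicial equation: r(r-1) + (-14/5) r + (18/5) = 0 -> roots r_1 = 2, r_2 = 9/5.
Take r = r_1 = 2. Let y(x) = x^r sum_{n>=0} a_n x^n with a_0 = 1.
Substitute y = x^r sum a_n x^n and match x^{r+n}. The recurrence is
  D(n) a_n + 1 a_{n-1} + 3 a_{n-2} = 0,  where D(n) = (r+n)(r+n-1) + (-14/5)(r+n) + (18/5).
  a_n = [-1 a_{n-1} - 3 a_{n-2}] / D(n).
Since the indicial polynomial factors as (r - r_1)(r - r_2), D(n) = (r_1 + n - r_1)(r_1 + n - r_2) = n(n + 1/5).
Evaluating step by step (a_0 = 1):
  n = 1: D(1) = 1(1 + 1/5) = 6/5; numerator = -1(1) = -1; a_1 = (-1)/(6/5) = -5/6
  n = 2: D(2) = 2(2 + 1/5) = 22/5; numerator = -1(-5/6) - 3(1) = -13/6; a_2 = (-13/6)/(22/5) = -65/132
  n = 3: D(3) = 3(3 + 1/5) = 48/5; numerator = -1(-65/132) - 3(-5/6) = 395/132; a_3 = (395/132)/(48/5) = 1975/6336
  n = 4: D(4) = 4(4 + 1/5) = 84/5; numerator = -1(1975/6336) - 3(-65/132) = 7385/6336; a_4 = (7385/6336)/(84/5) = 5275/76032

r = 2; a_0 = 1; a_1 = -5/6; a_2 = -65/132; a_3 = 1975/6336; a_4 = 5275/76032


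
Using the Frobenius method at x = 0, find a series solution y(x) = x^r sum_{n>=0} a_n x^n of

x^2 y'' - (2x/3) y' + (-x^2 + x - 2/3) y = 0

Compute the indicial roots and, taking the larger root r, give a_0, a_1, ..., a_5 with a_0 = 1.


Write in Frobenius form y'' + (p(x)/x) y' + (q(x)/x^2) y = 0:
  p(x) = -2/3,  q(x) = -x^2 + x - 2/3.
Indicial equation: r(r-1) + (-2/3) r + (-2/3) = 0 -> roots r_1 = 2, r_2 = -1/3.
Take r = r_1 = 2. Let y(x) = x^r sum_{n>=0} a_n x^n with a_0 = 1.
Substitute y = x^r sum a_n x^n and match x^{r+n}. The recurrence is
  D(n) a_n + 1 a_{n-1} - 1 a_{n-2} = 0,  where D(n) = (r+n)(r+n-1) + (-2/3)(r+n) + (-2/3).
  a_n = [-1 a_{n-1} + 1 a_{n-2}] / D(n).
Since the indicial polynomial factors as (r - r_1)(r - r_2), D(n) = (r_1 + n - r_1)(r_1 + n - r_2) = n(n + 7/3).
Evaluating step by step (a_0 = 1):
  n = 1: D(1) = 1(1 + 7/3) = 10/3; numerator = -1(1) = -1; a_1 = (-1)/(10/3) = -3/10
  n = 2: D(2) = 2(2 + 7/3) = 26/3; numerator = -1(-3/10) + 1(1) = 13/10; a_2 = (13/10)/(26/3) = 3/20
  n = 3: D(3) = 3(3 + 7/3) = 16; numerator = -1(3/20) + 1(-3/10) = -9/20; a_3 = (-9/20)/(16) = -9/320
  n = 4: D(4) = 4(4 + 7/3) = 76/3; numerator = -1(-9/320) + 1(3/20) = 57/320; a_4 = (57/320)/(76/3) = 9/1280
  n = 5: D(5) = 5(5 + 7/3) = 110/3; numerator = -1(9/1280) + 1(-9/320) = -9/256; a_5 = (-9/256)/(110/3) = -27/28160

r = 2; a_0 = 1; a_1 = -3/10; a_2 = 3/20; a_3 = -9/320; a_4 = 9/1280; a_5 = -27/28160


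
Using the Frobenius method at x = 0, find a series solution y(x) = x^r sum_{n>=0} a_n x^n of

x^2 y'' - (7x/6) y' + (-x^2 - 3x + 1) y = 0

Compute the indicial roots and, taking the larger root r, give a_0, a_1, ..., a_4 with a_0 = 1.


Write in Frobenius form y'' + (p(x)/x) y' + (q(x)/x^2) y = 0:
  p(x) = -7/6,  q(x) = -x^2 - 3x + 1.
Indicial equation: r(r-1) + (-7/6) r + (1) = 0 -> roots r_1 = 3/2, r_2 = 2/3.
Take r = r_1 = 3/2. Let y(x) = x^r sum_{n>=0} a_n x^n with a_0 = 1.
Substitute y = x^r sum a_n x^n and match x^{r+n}. The recurrence is
  D(n) a_n - 3 a_{n-1} - 1 a_{n-2} = 0,  where D(n) = (r+n)(r+n-1) + (-7/6)(r+n) + (1).
  a_n = [3 a_{n-1} + 1 a_{n-2}] / D(n).
Since the indicial polynomial factors as (r - r_1)(r - r_2), D(n) = (r_1 + n - r_1)(r_1 + n - r_2) = n(n + 5/6).
Evaluating step by step (a_0 = 1):
  n = 1: D(1) = 1(1 + 5/6) = 11/6; numerator = 3(1) = 3; a_1 = (3)/(11/6) = 18/11
  n = 2: D(2) = 2(2 + 5/6) = 17/3; numerator = 3(18/11) + 1(1) = 65/11; a_2 = (65/11)/(17/3) = 195/187
  n = 3: D(3) = 3(3 + 5/6) = 23/2; numerator = 3(195/187) + 1(18/11) = 81/17; a_3 = (81/17)/(23/2) = 162/391
  n = 4: D(4) = 4(4 + 5/6) = 58/3; numerator = 3(162/391) + 1(195/187) = 9831/4301; a_4 = (9831/4301)/(58/3) = 1017/8602

r = 3/2; a_0 = 1; a_1 = 18/11; a_2 = 195/187; a_3 = 162/391; a_4 = 1017/8602


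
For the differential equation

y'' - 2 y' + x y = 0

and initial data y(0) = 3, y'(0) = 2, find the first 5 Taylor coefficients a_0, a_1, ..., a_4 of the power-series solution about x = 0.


Ansatz: y(x) = sum_{n>=0} a_n x^n, so y'(x) = sum_{n>=1} n a_n x^(n-1) and y''(x) = sum_{n>=2} n(n-1) a_n x^(n-2).
Substitute into P(x) y'' + Q(x) y' + R(x) y = 0 with P(x) = 1, Q(x) = -2, R(x) = x, and match powers of x.
Initial conditions: a_0 = 3, a_1 = 2.
Setting the coefficient of each power of x to zero and solving order by order (substituting the coefficients already found):
  x^0: 2 a_2 - 2 a_1 = 0  ->  2 a_2 = 2 a_1 = 4  ->  a_2 = 2
  x^1: 6 a_3 - 4 a_2 + a_0 = 0  ->  6 a_3 = 4 a_2 - a_0 = 5  ->  a_3 = 5/6
  x^2: 12 a_4 - 6 a_3 + a_1 = 0  ->  12 a_4 = 6 a_3 - a_1 = 3  ->  a_4 = 1/4
Truncated series: y(x) = 3 + 2 x + 2 x^2 + (5/6) x^3 + (1/4) x^4 + O(x^5).

a_0 = 3; a_1 = 2; a_2 = 2; a_3 = 5/6; a_4 = 1/4


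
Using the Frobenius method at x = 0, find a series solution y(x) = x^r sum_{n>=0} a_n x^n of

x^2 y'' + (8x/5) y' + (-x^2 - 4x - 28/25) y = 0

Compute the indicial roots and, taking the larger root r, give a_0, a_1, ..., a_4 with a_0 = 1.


Write in Frobenius form y'' + (p(x)/x) y' + (q(x)/x^2) y = 0:
  p(x) = 8/5,  q(x) = -x^2 - 4x - 28/25.
Indicial equation: r(r-1) + (8/5) r + (-28/25) = 0 -> roots r_1 = 4/5, r_2 = -7/5.
Take r = r_1 = 4/5. Let y(x) = x^r sum_{n>=0} a_n x^n with a_0 = 1.
Substitute y = x^r sum a_n x^n and match x^{r+n}. The recurrence is
  D(n) a_n - 4 a_{n-1} - 1 a_{n-2} = 0,  where D(n) = (r+n)(r+n-1) + (8/5)(r+n) + (-28/25).
  a_n = [4 a_{n-1} + 1 a_{n-2}] / D(n).
Since the indicial polynomial factors as (r - r_1)(r - r_2), D(n) = (r_1 + n - r_1)(r_1 + n - r_2) = n(n + 11/5).
Evaluating step by step (a_0 = 1):
  n = 1: D(1) = 1(1 + 11/5) = 16/5; numerator = 4(1) = 4; a_1 = (4)/(16/5) = 5/4
  n = 2: D(2) = 2(2 + 11/5) = 42/5; numerator = 4(5/4) + 1(1) = 6; a_2 = (6)/(42/5) = 5/7
  n = 3: D(3) = 3(3 + 11/5) = 78/5; numerator = 4(5/7) + 1(5/4) = 115/28; a_3 = (115/28)/(78/5) = 575/2184
  n = 4: D(4) = 4(4 + 11/5) = 124/5; numerator = 4(575/2184) + 1(5/7) = 965/546; a_4 = (965/546)/(124/5) = 4825/67704

r = 4/5; a_0 = 1; a_1 = 5/4; a_2 = 5/7; a_3 = 575/2184; a_4 = 4825/67704


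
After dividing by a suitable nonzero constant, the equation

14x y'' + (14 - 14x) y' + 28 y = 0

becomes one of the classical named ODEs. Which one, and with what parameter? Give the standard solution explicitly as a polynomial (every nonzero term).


All three coefficients share the factor 14; dividing through by 14 gives  x y'' + (1 - x) y' + 2 y = 0.
This matches the Laguerre equation x y'' + (1 - x) y' + n y = 0 with n = 2; the polynomial solution is L_2(x).
With y = sum_k a_k x^k, matching x^k gives (k+1)k a_{k+1} + (k+1) a_{k+1} - k a_k + n a_k = 0, i.e. (k+1)^2 a_{k+1} = (k - n) a_k = (k - 2) a_k. The right side vanishes at k = 2, so the series terminates at degree 2.
Standard normalization L_n(0) = 1 gives a_0 = 1. Work upward with a_{k+1} = (k - 2) a_k / (k+1)^2:
  a_1 = (0 - 2)(1) / 1^2 = -2/1 = -2
  a_2 = (1 - 2)(-2) / 2^2 = 2/4 = 1/2
Hence L_2(x) = x^2/2 - 2 x + 1.

L_2(x); series = x^2/2 - 2 x + 1


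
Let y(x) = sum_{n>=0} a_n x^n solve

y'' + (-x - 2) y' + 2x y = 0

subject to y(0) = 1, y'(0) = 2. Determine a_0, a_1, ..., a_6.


Ansatz: y(x) = sum_{n>=0} a_n x^n, so y'(x) = sum_{n>=1} n a_n x^(n-1) and y''(x) = sum_{n>=2} n(n-1) a_n x^(n-2).
Substitute into P(x) y'' + Q(x) y' + R(x) y = 0 with P(x) = 1, Q(x) = -x - 2, R(x) = 2x, and match powers of x.
Initial conditions: a_0 = 1, a_1 = 2.
Setting the coefficient of each power of x to zero and solving order by order (substituting the coefficients already found):
  x^0: 2 a_2 - 2 a_1 = 0  ->  2 a_2 = 2 a_1 = 4  ->  a_2 = 2
  x^1: 6 a_3 - 4 a_2 - a_1 + 2 a_0 = 0  ->  6 a_3 = 4 a_2 + a_1 - 2 a_0 = 8  ->  a_3 = 4/3
  x^2: 12 a_4 - 6 a_3 - 2 a_2 + 2 a_1 = 0  ->  12 a_4 = 6 a_3 + 2 a_2 - 2 a_1 = 8  ->  a_4 = 2/3
  x^3: 20 a_5 - 8 a_4 - 3 a_3 + 2 a_2 = 0  ->  20 a_5 = 8 a_4 + 3 a_3 - 2 a_2 = 16/3  ->  a_5 = 4/15
  x^4: 30 a_6 - 10 a_5 - 4 a_4 + 2 a_3 = 0  ->  30 a_6 = 10 a_5 + 4 a_4 - 2 a_3 = 8/3  ->  a_6 = 4/45
Truncated series: y(x) = 1 + 2 x + 2 x^2 + (4/3) x^3 + (2/3) x^4 + (4/15) x^5 + (4/45) x^6 + O(x^7).

a_0 = 1; a_1 = 2; a_2 = 2; a_3 = 4/3; a_4 = 2/3; a_5 = 4/15; a_6 = 4/45


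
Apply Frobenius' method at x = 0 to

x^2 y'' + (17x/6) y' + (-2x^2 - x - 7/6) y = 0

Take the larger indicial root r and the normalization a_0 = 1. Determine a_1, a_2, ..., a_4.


Write in Frobenius form y'' + (p(x)/x) y' + (q(x)/x^2) y = 0:
  p(x) = 17/6,  q(x) = -2x^2 - x - 7/6.
Indicial equation: r(r-1) + (17/6) r + (-7/6) = 0 -> roots r_1 = 1/2, r_2 = -7/3.
Take r = r_1 = 1/2. Let y(x) = x^r sum_{n>=0} a_n x^n with a_0 = 1.
Substitute y = x^r sum a_n x^n and match x^{r+n}. The recurrence is
  D(n) a_n - 1 a_{n-1} - 2 a_{n-2} = 0,  where D(n) = (r+n)(r+n-1) + (17/6)(r+n) + (-7/6).
  a_n = [1 a_{n-1} + 2 a_{n-2}] / D(n).
Since the indicial polynomial factors as (r - r_1)(r - r_2), D(n) = (r_1 + n - r_1)(r_1 + n - r_2) = n(n + 17/6).
Evaluating step by step (a_0 = 1):
  n = 1: D(1) = 1(1 + 17/6) = 23/6; numerator = 1(1) = 1; a_1 = (1)/(23/6) = 6/23
  n = 2: D(2) = 2(2 + 17/6) = 29/3; numerator = 1(6/23) + 2(1) = 52/23; a_2 = (52/23)/(29/3) = 156/667
  n = 3: D(3) = 3(3 + 17/6) = 35/2; numerator = 1(156/667) + 2(6/23) = 504/667; a_3 = (504/667)/(35/2) = 144/3335
  n = 4: D(4) = 4(4 + 17/6) = 82/3; numerator = 1(144/3335) + 2(156/667) = 1704/3335; a_4 = (1704/3335)/(82/3) = 2556/136735

r = 1/2; a_0 = 1; a_1 = 6/23; a_2 = 156/667; a_3 = 144/3335; a_4 = 2556/136735


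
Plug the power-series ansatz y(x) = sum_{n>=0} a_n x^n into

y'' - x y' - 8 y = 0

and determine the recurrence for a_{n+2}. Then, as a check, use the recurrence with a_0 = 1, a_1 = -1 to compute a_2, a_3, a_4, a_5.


Substitute y = sum_n a_n x^n.
y''(x) has coefficient (n+2)(n+1) a_{n+2} at x^n;
-x y'(x) has coefficient -n a_n at x^n (shift);
-8 y(x) has coefficient -8 a_n at x^n.
Matching x^n: (n+2)(n+1) a_{n+2} + (-n - 8) a_n = 0.
Thus a_{n+2} = (n + 8) / ((n+1)(n+2)) * a_n.

Check with a_0 = 1, a_1 = -1 (apply the recurrence for n = 0, 1, 2, 3): a_0 = 1, a_1 = -1, a_2 = 4, a_3 = -3/2, a_4 = 10/3, a_5 = -33/40.

a_(n+2) = (n + 8) / ((n+1)(n+2)) * a_n; check: a_0 = 1, a_1 = -1, a_2 = 4, a_3 = -3/2, a_4 = 10/3, a_5 = -33/40


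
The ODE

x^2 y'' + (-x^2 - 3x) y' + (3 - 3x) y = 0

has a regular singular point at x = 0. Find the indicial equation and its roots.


Divide by x^2 to reach normal form y'' + P_1(x) y' + P_2(x) y = 0 with P_1(x) = -1 - 3/x and P_2(x) = -3/x + 3/x^2.
x = 0 is a singular point because the y'-coefficient -1 - 3/x has a pole at x = 0 and the y-coefficient -3/x + 3/x^2 has a pole at x = 0.
It is a regular singular point because x P_1(x) = p(x) = -x - 3 and x^2 P_2(x) = q(x) = 3 - 3x are polynomials, hence analytic at x = 0.
p(0) = -3,  q(0) = 3.
Indicial equation: r(r-1) + p(0) r + q(0) = 0, i.e. r^2 + (p(0) - 1) r + q(0) = 0, i.e. r^2 - 4 r + 3 = 0.
Discriminant: (-4)^2 - 4(3) = 4, so r = (4 ± 2)/2.
Solving: r_1 = 3, r_2 = 1.

indicial: r^2 - 4 r + 3 = 0; roots r_1 = 3, r_2 = 1


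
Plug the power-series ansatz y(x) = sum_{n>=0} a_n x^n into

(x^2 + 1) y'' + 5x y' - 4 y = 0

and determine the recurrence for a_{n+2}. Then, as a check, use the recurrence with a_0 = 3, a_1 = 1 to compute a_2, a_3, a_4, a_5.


Substitute y = sum_n a_n x^n.
(1 + 1 x^2) y'' contributes (n+2)(n+1) a_{n+2} + n(n-1) a_n at x^n.
5 x y'(x) contributes 5 n a_n at x^n.
-4 y(x) contributes -4 a_n at x^n.
Matching x^n: (n+2)(n+1) a_{n+2} + (n(n-1) + 5 n - 4) a_n = 0.
Thus a_{n+2} = (-n(n-1) - 5 n + 4) / ((n+1)(n+2)) * a_n.

Check with a_0 = 3, a_1 = 1 (apply the recurrence for n = 0, 1, 2, 3): a_0 = 3, a_1 = 1, a_2 = 6, a_3 = -1/6, a_4 = -4, a_5 = 17/120.

a_(n+2) = (-n(n-1) - 5 n + 4) / ((n+1)(n+2)) * a_n; check: a_0 = 3, a_1 = 1, a_2 = 6, a_3 = -1/6, a_4 = -4, a_5 = 17/120


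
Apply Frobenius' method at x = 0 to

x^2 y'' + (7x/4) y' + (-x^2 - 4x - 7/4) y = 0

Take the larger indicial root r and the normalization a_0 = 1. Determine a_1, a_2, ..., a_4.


Write in Frobenius form y'' + (p(x)/x) y' + (q(x)/x^2) y = 0:
  p(x) = 7/4,  q(x) = -x^2 - 4x - 7/4.
Indicial equation: r(r-1) + (7/4) r + (-7/4) = 0 -> roots r_1 = 1, r_2 = -7/4.
Take r = r_1 = 1. Let y(x) = x^r sum_{n>=0} a_n x^n with a_0 = 1.
Substitute y = x^r sum a_n x^n and match x^{r+n}. The recurrence is
  D(n) a_n - 4 a_{n-1} - 1 a_{n-2} = 0,  where D(n) = (r+n)(r+n-1) + (7/4)(r+n) + (-7/4).
  a_n = [4 a_{n-1} + 1 a_{n-2}] / D(n).
Since the indicial polynomial factors as (r - r_1)(r - r_2), D(n) = (r_1 + n - r_1)(r_1 + n - r_2) = n(n + 11/4).
Evaluating step by step (a_0 = 1):
  n = 1: D(1) = 1(1 + 11/4) = 15/4; numerator = 4(1) = 4; a_1 = (4)/(15/4) = 16/15
  n = 2: D(2) = 2(2 + 11/4) = 19/2; numerator = 4(16/15) + 1(1) = 79/15; a_2 = (79/15)/(19/2) = 158/285
  n = 3: D(3) = 3(3 + 11/4) = 69/4; numerator = 4(158/285) + 1(16/15) = 312/95; a_3 = (312/95)/(69/4) = 416/2185
  n = 4: D(4) = 4(4 + 11/4) = 27; numerator = 4(416/2185) + 1(158/285) = 454/345; a_4 = (454/345)/(27) = 454/9315

r = 1; a_0 = 1; a_1 = 16/15; a_2 = 158/285; a_3 = 416/2185; a_4 = 454/9315


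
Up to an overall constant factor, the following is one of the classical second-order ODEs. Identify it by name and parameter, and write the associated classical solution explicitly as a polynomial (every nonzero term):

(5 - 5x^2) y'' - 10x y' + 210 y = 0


All three coefficients share the factor 5; dividing through by 5 gives  (1 - x^2) y'' - 2x y' + 42 y = 0.
This matches the Legendre equation (1 - x^2) y'' - 2x y' + n(n+1) y = 0 (note the -2x y' term) with n(n+1) = 42, so n = 6; the polynomial solution is P_6(x).
With y = sum_k a_k x^k, matching x^k gives (k+2)(k+1) a_{k+2} = [k(k+1) - n(n+1)] a_k = (k - 6)(k + 7) a_k. The right side vanishes at k = 6, so the series with the parity of 6 terminates at degree 6.
Standard normalization (P_n(1) = 1): leading coefficient (2n)!/(2^n (n!)^2) = 479001600/(64*518400) = 231/16, so a_6 = 231/16. Work downward with a_k = (k+1)(k+2) a_{k+2} / ((k - 6)(k + 7)):
  a_4 = (5)(6)(231/16) / ((4 - 6)(4 + 7)) = (3465/8)/(-22) = -315/16
  a_2 = (3)(4)(-315/16) / ((2 - 6)(2 + 7)) = (-945/4)/(-36) = 105/16
  a_0 = (1)(2)(105/16) / ((0 - 6)(0 + 7)) = (105/8)/(-42) = -5/16
Hence P_6(x) = 231 x^6/16 - 315 x^4/16 + 105 x^2/16 - 5/16.

P_6(x); series = 231 x^6/16 - 315 x^4/16 + 105 x^2/16 - 5/16


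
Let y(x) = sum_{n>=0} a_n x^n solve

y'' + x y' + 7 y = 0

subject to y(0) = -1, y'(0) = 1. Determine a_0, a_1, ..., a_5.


Ansatz: y(x) = sum_{n>=0} a_n x^n, so y'(x) = sum_{n>=1} n a_n x^(n-1) and y''(x) = sum_{n>=2} n(n-1) a_n x^(n-2).
Substitute into P(x) y'' + Q(x) y' + R(x) y = 0 with P(x) = 1, Q(x) = x, R(x) = 7, and match powers of x.
Initial conditions: a_0 = -1, a_1 = 1.
Setting the coefficient of each power of x to zero and solving order by order (substituting the coefficients already found):
  x^0: 2 a_2 + 7 a_0 = 0  ->  2 a_2 = -7 a_0 = 7  ->  a_2 = 7/2
  x^1: 6 a_3 + 8 a_1 = 0  ->  6 a_3 = -8 a_1 = -8  ->  a_3 = -4/3
  x^2: 12 a_4 + 9 a_2 = 0  ->  12 a_4 = -9 a_2 = -63/2  ->  a_4 = -21/8
  x^3: 20 a_5 + 10 a_3 = 0  ->  20 a_5 = -10 a_3 = 40/3  ->  a_5 = 2/3
Truncated series: y(x) = -1 + x + (7/2) x^2 - (4/3) x^3 - (21/8) x^4 + (2/3) x^5 + O(x^6).

a_0 = -1; a_1 = 1; a_2 = 7/2; a_3 = -4/3; a_4 = -21/8; a_5 = 2/3


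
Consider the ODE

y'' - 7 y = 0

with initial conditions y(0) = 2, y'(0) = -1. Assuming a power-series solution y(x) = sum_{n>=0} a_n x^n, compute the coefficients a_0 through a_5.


Ansatz: y(x) = sum_{n>=0} a_n x^n, so y'(x) = sum_{n>=1} n a_n x^(n-1) and y''(x) = sum_{n>=2} n(n-1) a_n x^(n-2).
Substitute into P(x) y'' + Q(x) y' + R(x) y = 0 with P(x) = 1, Q(x) = 0, R(x) = -7, and match powers of x.
Initial conditions: a_0 = 2, a_1 = -1.
Setting the coefficient of each power of x to zero and solving order by order (substituting the coefficients already found):
  x^0: 2 a_2 - 7 a_0 = 0  ->  2 a_2 = 7 a_0 = 14  ->  a_2 = 7
  x^1: 6 a_3 - 7 a_1 = 0  ->  6 a_3 = 7 a_1 = -7  ->  a_3 = -7/6
  x^2: 12 a_4 - 7 a_2 = 0  ->  12 a_4 = 7 a_2 = 49  ->  a_4 = 49/12
  x^3: 20 a_5 - 7 a_3 = 0  ->  20 a_5 = 7 a_3 = -49/6  ->  a_5 = -49/120
Truncated series: y(x) = 2 - x + 7 x^2 - (7/6) x^3 + (49/12) x^4 - (49/120) x^5 + O(x^6).

a_0 = 2; a_1 = -1; a_2 = 7; a_3 = -7/6; a_4 = 49/12; a_5 = -49/120


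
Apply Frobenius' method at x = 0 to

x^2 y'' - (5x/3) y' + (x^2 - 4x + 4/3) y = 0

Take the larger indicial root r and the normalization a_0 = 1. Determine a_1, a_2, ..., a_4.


Write in Frobenius form y'' + (p(x)/x) y' + (q(x)/x^2) y = 0:
  p(x) = -5/3,  q(x) = x^2 - 4x + 4/3.
Indicial equation: r(r-1) + (-5/3) r + (4/3) = 0 -> roots r_1 = 2, r_2 = 2/3.
Take r = r_1 = 2. Let y(x) = x^r sum_{n>=0} a_n x^n with a_0 = 1.
Substitute y = x^r sum a_n x^n and match x^{r+n}. The recurrence is
  D(n) a_n - 4 a_{n-1} + 1 a_{n-2} = 0,  where D(n) = (r+n)(r+n-1) + (-5/3)(r+n) + (4/3).
  a_n = [4 a_{n-1} - 1 a_{n-2}] / D(n).
Since the indicial polynomial factors as (r - r_1)(r - r_2), D(n) = (r_1 + n - r_1)(r_1 + n - r_2) = n(n + 4/3).
Evaluating step by step (a_0 = 1):
  n = 1: D(1) = 1(1 + 4/3) = 7/3; numerator = 4(1) = 4; a_1 = (4)/(7/3) = 12/7
  n = 2: D(2) = 2(2 + 4/3) = 20/3; numerator = 4(12/7) - 1(1) = 41/7; a_2 = (41/7)/(20/3) = 123/140
  n = 3: D(3) = 3(3 + 4/3) = 13; numerator = 4(123/140) - 1(12/7) = 9/5; a_3 = (9/5)/(13) = 9/65
  n = 4: D(4) = 4(4 + 4/3) = 64/3; numerator = 4(9/65) - 1(123/140) = -591/1820; a_4 = (-591/1820)/(64/3) = -1773/116480

r = 2; a_0 = 1; a_1 = 12/7; a_2 = 123/140; a_3 = 9/65; a_4 = -1773/116480
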